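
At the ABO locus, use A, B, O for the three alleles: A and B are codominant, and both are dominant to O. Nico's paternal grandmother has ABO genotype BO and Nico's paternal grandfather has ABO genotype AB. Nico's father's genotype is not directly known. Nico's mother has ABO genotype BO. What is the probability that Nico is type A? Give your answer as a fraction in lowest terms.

Nico's father's ABO genotype from BO × AB: 1/4 AB, 1/4 AO, 1/4 BB, 1/4 BO.
Crossing each possibility with the mother BO and summing P(type A): 1/4·1/4 + 1/4·1/4 + 1/4·0 + 1/4·0 = 1/8.

1/8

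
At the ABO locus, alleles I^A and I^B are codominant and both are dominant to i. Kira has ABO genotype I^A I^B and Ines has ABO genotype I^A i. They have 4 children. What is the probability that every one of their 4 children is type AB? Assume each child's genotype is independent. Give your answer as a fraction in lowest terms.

ABO cross I^A I^B × I^A i → 1/2 A, 1/4 B, 1/4 AB.
So P(type AB) = 1/4 per child.
All 4 independent: (1/4)^4 = 1/256.

1/256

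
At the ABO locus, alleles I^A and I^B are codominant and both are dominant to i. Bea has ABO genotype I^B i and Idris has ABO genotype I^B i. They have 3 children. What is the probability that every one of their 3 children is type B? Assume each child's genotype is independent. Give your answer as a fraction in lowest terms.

ABO cross I^B i × I^B i → 1/4 O, 3/4 B.
So P(type B) = 3/4 per child.
All 3 independent: (3/4)^3 = 27/64.

27/64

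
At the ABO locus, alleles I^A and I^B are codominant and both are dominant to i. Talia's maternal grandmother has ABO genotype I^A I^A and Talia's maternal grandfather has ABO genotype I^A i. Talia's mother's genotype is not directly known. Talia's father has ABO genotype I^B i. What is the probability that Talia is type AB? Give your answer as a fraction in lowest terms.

Talia's mother's ABO genotype from I^A I^A × I^A i: 1/2 I^A I^A, 1/2 I^A i.
Crossing each possibility with the father I^B i and summing P(type AB): 1/2·1/2 + 1/2·1/4 = 3/8.

3/8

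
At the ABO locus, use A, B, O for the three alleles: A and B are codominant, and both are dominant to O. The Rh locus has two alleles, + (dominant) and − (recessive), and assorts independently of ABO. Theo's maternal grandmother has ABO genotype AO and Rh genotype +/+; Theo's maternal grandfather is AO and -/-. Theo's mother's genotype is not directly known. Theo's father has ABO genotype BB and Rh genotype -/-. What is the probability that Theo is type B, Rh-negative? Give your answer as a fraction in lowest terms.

1/4

Theo's mother's ABO genotype from AO × AO: 1/4 AA, 1/2 AO, 1/4 OO.
Crossing each possibility with the father BB and summing P(type B): 1/4·0 + 1/2·1/2 + 1/4·1 = 1/2.
Similarly for Rh via the mother's Rh distribution: P(Rh-) = 1/2.
Independent loci: 1/2 × 1/2 = 1/4.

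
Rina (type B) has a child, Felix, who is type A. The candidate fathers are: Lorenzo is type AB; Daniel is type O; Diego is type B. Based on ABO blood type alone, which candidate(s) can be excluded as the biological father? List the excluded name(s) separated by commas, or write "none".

A candidate is excluded only if no genotype consistent with his phenotype could produce a type A child with a type B mother.
Daniel (type O): no genotype consistent with that phenotype can produce a type-A child with a type-B mother.
Diego (type B): no genotype consistent with that phenotype can produce a type-A child with a type-B mother.

Daniel, Diego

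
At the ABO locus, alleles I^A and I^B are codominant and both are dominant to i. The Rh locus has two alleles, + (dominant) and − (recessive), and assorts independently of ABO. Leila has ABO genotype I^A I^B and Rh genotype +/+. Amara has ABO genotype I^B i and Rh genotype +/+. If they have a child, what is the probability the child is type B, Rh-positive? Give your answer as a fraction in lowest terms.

1/2

ABO cross I^A I^B × I^B i → offspring phenotypes: 1/4 A, 1/2 B, 1/4 AB.
Rh cross +/+ × +/+ → 1 Rh+.
Independent loci: P(type B, Rh-positive) = 1/2 × 1 = 1/2.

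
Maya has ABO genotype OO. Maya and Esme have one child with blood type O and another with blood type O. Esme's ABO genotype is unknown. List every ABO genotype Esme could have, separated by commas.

For each candidate genotype of Esme, check whether crossing it with OO can produce every observed child phenotype.
  AA → possible child types {A} ✗
  AB → possible child types {A, B} ✗
  AO → possible child types {O, A} ✓
  BB → possible child types {B} ✗
  BO → possible child types {O, B} ✓
  OO → possible child types {O} ✓

AO, BO, OO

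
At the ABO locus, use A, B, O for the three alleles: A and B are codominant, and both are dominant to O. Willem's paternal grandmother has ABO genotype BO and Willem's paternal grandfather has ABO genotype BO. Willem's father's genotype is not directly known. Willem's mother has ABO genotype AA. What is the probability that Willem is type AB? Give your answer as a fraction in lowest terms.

1/2

Willem's father's ABO genotype from BO × BO: 1/4 BB, 1/2 BO, 1/4 OO.
Crossing each possibility with the mother AA and summing P(type AB): 1/4·1 + 1/2·1/2 + 1/4·0 = 1/2.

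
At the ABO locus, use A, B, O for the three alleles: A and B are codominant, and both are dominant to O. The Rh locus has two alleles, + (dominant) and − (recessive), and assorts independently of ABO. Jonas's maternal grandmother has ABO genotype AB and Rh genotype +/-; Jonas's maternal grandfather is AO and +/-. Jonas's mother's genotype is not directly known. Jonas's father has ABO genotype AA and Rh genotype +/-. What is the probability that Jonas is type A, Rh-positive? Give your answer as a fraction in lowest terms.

9/16

Jonas's mother's ABO genotype from AB × AO: 1/4 AA, 1/4 AB, 1/4 AO, 1/4 BO.
Crossing each possibility with the father AA and summing P(type A): 1/4·1 + 1/4·1/2 + 1/4·1 + 1/4·1/2 = 3/4.
Similarly for Rh via the mother's Rh distribution: P(Rh+) = 3/4.
Independent loci: 3/4 × 3/4 = 9/16.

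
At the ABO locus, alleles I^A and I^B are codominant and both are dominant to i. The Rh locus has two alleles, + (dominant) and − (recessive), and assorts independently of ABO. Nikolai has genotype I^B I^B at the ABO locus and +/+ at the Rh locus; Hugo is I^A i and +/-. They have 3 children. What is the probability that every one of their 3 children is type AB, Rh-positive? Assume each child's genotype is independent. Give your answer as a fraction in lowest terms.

ABO cross I^B I^B × I^A i → 1/2 B, 1/2 AB.
Rh cross +/+ × +/- → 1 Rh+; so P(type AB, Rh-positive) = 1/2 × 1 = 1/2 per child.
All 3 independent: (1/2)^3 = 1/8.

1/8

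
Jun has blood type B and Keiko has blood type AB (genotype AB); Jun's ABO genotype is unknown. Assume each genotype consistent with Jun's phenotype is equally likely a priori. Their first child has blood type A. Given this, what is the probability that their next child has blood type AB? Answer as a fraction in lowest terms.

Possible genotypes: Jun ∈ {BB, BO}; Keiko ∈ {AB}.
Weight each parental genotype pair by prior × P(type-A child):
  BO × AB: posterior weight 1; P(next child type AB) = 1/4.
Weighted sum = 1/4.

1/4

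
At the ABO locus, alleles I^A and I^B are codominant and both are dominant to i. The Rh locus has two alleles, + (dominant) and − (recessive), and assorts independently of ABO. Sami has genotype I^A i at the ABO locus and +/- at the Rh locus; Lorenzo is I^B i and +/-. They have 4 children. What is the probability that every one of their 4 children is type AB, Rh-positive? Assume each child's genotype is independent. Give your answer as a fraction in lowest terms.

81/65536

ABO cross I^A i × I^B i → 1/4 O, 1/4 A, 1/4 B, 1/4 AB.
Rh cross +/- × +/- → 3/4 Rh+, 1/4 Rh-; so P(type AB, Rh-positive) = 1/4 × 3/4 = 3/16 per child.
All 4 independent: (3/16)^4 = 81/65536.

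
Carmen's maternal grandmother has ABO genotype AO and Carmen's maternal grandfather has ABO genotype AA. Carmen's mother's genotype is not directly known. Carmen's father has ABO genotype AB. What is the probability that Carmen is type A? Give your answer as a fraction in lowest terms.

1/2

Carmen's mother's ABO genotype from AO × AA: 1/2 AA, 1/2 AO.
Crossing each possibility with the father AB and summing P(type A): 1/2·1/2 + 1/2·1/2 = 1/2.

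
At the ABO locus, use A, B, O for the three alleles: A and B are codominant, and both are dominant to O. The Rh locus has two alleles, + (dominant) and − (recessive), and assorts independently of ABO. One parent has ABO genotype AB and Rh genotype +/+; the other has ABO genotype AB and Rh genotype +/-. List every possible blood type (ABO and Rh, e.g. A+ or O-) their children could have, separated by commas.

A+, B+, AB+

Gametes from AB × AB give offspring ABO genotypes AA, AB, BB, i.e. phenotypes A, B, AB.
Rh cross +/+ × +/- → phenotypes Rh+.
Combining independently: A+, B+, AB+.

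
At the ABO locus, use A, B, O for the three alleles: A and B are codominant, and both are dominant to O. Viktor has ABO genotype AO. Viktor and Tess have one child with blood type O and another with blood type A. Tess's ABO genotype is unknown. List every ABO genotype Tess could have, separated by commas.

For each candidate genotype of Tess, check whether crossing it with AO can produce every observed child phenotype.
  AA → possible child types {A} ✗
  AB → possible child types {A, B, AB} ✗
  AO → possible child types {O, A} ✓
  BB → possible child types {B, AB} ✗
  BO → possible child types {O, A, B, AB} ✓
  OO → possible child types {O, A} ✓

AO, BO, OO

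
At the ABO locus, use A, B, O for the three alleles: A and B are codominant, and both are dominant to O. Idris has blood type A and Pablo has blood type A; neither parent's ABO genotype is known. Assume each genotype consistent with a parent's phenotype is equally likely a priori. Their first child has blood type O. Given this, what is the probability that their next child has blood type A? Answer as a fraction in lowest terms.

3/4

Possible genotypes: Idris ∈ {AA, AO}; Pablo ∈ {AA, AO}.
Weight each parental genotype pair by prior × P(type-O child):
  AO × AO: posterior weight 1; P(next child type A) = 3/4.
Weighted sum = 3/4.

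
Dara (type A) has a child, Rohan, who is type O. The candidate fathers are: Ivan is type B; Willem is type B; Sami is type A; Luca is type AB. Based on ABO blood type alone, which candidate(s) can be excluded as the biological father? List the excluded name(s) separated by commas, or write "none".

A candidate is excluded only if no genotype consistent with his phenotype could produce a type O child with a type A mother.
Luca (type AB): no genotype consistent with that phenotype can produce a type-O child with a type-A mother.

Luca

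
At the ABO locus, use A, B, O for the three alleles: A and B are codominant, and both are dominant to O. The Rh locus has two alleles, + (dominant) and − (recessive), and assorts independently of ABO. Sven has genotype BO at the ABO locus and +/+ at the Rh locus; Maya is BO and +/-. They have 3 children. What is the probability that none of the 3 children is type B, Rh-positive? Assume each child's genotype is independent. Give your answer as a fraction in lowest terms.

ABO cross BO × BO → 1/4 O, 3/4 B.
Rh cross +/+ × +/- → 1 Rh+; so P(type B, Rh-positive) = 3/4 × 1 = 3/4 per child.
P(not type B, Rh-positive) = 1/4 for one child; (1/4)^3 = 1/64.

1/64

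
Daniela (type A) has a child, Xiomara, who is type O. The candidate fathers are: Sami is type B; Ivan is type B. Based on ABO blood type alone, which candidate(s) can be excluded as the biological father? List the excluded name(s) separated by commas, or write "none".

none

A candidate is excluded only if no genotype consistent with his phenotype could produce a type O child with a type A mother.
Every candidate has at least one consistent genotype combination, so none can be excluded.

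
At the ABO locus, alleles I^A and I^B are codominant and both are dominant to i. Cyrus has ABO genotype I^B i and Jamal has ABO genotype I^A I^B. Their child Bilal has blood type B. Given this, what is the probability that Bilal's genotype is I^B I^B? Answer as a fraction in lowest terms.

Cross I^B i × I^A I^B → 1/4 I^A I^B, 1/4 I^A i, 1/4 I^B I^B, 1/4 I^B i.
Type-B genotypes among offspring: I^B I^B (1/4), I^B i (1/4); total 1/2.
P(I^B I^B | type B) = (1/4) / (1/2) = 1/2.

1/2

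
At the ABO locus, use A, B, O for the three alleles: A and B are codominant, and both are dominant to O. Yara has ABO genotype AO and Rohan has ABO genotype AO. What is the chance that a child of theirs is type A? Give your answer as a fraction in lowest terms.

3/4

ABO cross AO × AO → offspring phenotypes: 1/4 O, 3/4 A.
So P(type A) = 3/4.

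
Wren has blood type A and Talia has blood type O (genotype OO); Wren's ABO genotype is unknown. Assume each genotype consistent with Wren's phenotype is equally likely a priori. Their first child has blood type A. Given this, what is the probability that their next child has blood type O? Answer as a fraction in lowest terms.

1/6

Possible genotypes: Wren ∈ {AA, AO}; Talia ∈ {OO}.
Weight each parental genotype pair by prior × P(type-A child):
  AA × OO: posterior weight 2/3; P(next child type O) = 0.
  AO × OO: posterior weight 1/3; P(next child type O) = 1/2.
Weighted sum = 1/6.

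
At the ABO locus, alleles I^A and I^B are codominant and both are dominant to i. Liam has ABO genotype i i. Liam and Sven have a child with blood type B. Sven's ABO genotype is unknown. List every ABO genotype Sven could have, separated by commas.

For each candidate genotype of Sven, check whether crossing it with i i can produce every observed child phenotype.
  I^A I^A → possible child types {A} ✗
  I^A I^B → possible child types {A, B} ✓
  I^A i → possible child types {O, A} ✗
  I^B I^B → possible child types {B} ✓
  I^B i → possible child types {O, B} ✓
  i i → possible child types {O} ✗

I^A I^B, I^B I^B, I^B i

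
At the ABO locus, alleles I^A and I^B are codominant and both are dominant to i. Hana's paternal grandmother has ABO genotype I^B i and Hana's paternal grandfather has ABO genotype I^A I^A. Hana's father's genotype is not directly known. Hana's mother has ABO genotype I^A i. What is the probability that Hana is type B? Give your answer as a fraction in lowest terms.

Hana's father's ABO genotype from I^B i × I^A I^A: 1/2 I^A I^B, 1/2 I^A i.
Crossing each possibility with the mother I^A i and summing P(type B): 1/2·1/4 + 1/2·0 = 1/8.

1/8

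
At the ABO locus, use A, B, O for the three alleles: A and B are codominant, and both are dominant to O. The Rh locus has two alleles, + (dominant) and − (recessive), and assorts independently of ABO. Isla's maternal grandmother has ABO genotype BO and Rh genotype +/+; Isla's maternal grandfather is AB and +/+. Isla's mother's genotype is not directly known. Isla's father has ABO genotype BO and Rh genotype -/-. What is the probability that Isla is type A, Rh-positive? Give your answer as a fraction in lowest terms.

Isla's mother's ABO genotype from BO × AB: 1/4 AB, 1/4 AO, 1/4 BB, 1/4 BO.
Crossing each possibility with the father BO and summing P(type A): 1/4·1/4 + 1/4·1/4 + 1/4·0 + 1/4·0 = 1/8.
Similarly for Rh via the mother's Rh distribution: P(Rh+) = 1.
Independent loci: 1/8 × 1 = 1/8.

1/8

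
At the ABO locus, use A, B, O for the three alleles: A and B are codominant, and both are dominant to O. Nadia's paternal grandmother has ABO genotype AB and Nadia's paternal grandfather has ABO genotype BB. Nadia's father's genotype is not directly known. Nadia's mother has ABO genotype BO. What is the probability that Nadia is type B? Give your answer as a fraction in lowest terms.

3/4

Nadia's father's ABO genotype from AB × BB: 1/2 AB, 1/2 BB.
Crossing each possibility with the mother BO and summing P(type B): 1/2·1/2 + 1/2·1 = 3/4.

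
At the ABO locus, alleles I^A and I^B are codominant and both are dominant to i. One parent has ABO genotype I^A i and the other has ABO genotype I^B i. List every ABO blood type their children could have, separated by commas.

Gametes from I^A i × I^B i give offspring ABO genotypes I^A I^B, I^A i, I^B i, i i, i.e. phenotypes O, A, B, AB.

O, A, B, AB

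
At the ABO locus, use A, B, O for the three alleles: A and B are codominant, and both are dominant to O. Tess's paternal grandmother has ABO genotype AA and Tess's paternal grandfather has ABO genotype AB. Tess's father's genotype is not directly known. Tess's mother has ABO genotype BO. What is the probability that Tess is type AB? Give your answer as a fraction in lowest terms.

Tess's father's ABO genotype from AA × AB: 1/2 AA, 1/2 AB.
Crossing each possibility with the mother BO and summing P(type AB): 1/2·1/2 + 1/2·1/4 = 3/8.

3/8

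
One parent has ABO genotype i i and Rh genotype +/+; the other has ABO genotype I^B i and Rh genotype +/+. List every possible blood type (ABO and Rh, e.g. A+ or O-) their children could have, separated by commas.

O+, B+

Gametes from i i × I^B i give offspring ABO genotypes I^B i, i i, i.e. phenotypes O, B.
Rh cross +/+ × +/+ → phenotypes Rh+.
Combining independently: O+, B+.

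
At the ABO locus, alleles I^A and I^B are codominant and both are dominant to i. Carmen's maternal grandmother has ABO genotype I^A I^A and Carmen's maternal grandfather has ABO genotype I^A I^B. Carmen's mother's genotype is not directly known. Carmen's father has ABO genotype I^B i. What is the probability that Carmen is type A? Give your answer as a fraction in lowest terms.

3/8

Carmen's mother's ABO genotype from I^A I^A × I^A I^B: 1/2 I^A I^A, 1/2 I^A I^B.
Crossing each possibility with the father I^B i and summing P(type A): 1/2·1/2 + 1/2·1/4 = 3/8.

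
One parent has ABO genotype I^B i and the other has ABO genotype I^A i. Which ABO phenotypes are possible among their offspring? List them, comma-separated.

Gametes from I^B i × I^A i give offspring ABO genotypes I^A I^B, I^A i, I^B i, i i, i.e. phenotypes O, A, B, AB.

O, A, B, AB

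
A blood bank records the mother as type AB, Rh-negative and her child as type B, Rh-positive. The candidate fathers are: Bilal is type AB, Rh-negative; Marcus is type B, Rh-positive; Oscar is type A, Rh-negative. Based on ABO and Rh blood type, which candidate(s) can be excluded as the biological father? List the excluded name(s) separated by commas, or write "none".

Bilal, Oscar

A candidate is excluded only if no genotype consistent with his phenotype could produce a type B, Rh-positive child with a type AB, Rh-negative mother.
Bilal (type AB, Rh-): no genotype consistent with that phenotype can produce a type-B Rh+ child with a type-AB mother.
Oscar (type A, Rh-): no genotype consistent with that phenotype can produce a type-B Rh+ child with a type-AB mother.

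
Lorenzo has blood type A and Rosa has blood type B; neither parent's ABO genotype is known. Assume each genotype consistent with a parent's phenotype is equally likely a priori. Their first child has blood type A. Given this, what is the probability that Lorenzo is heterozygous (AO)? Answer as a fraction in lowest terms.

1/3

Possible genotypes: Lorenzo ∈ {AA, AO}; Rosa ∈ {BB, BO}.
Weight each parental genotype pair by prior × P(type-A child):
  AA × BO: posterior weight 2/3.
  AO × BO: posterior weight 1/3.
Sum the posterior weight over pairs where Lorenzo is AO: 1/3.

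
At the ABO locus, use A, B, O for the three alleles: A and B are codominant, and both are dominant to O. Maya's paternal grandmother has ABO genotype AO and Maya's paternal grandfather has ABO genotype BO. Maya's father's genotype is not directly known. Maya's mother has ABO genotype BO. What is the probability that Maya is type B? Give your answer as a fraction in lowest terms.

1/2

Maya's father's ABO genotype from AO × BO: 1/4 AB, 1/4 AO, 1/4 BO, 1/4 OO.
Crossing each possibility with the mother BO and summing P(type B): 1/4·1/2 + 1/4·1/4 + 1/4·3/4 + 1/4·1/2 = 1/2.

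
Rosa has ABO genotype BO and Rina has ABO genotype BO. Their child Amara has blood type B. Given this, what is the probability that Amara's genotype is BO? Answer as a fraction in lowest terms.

2/3

Cross BO × BO → 1/4 BB, 1/2 BO, 1/4 OO.
Type-B genotypes among offspring: BB (1/4), BO (1/2); total 3/4.
P(BO | type B) = (1/2) / (3/4) = 2/3.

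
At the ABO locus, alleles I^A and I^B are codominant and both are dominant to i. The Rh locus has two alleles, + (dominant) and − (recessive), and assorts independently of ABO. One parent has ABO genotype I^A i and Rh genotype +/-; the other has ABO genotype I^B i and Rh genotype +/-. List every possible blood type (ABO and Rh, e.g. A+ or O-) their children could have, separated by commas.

O+, O-, A+, A-, B+, B-, AB+, AB-

Gametes from I^A i × I^B i give offspring ABO genotypes I^A I^B, I^A i, I^B i, i i, i.e. phenotypes O, A, B, AB.
Rh cross +/- × +/- → phenotypes Rh+, Rh-.
Combining independently: O+, O-, A+, A-, B+, B-, AB+, AB-.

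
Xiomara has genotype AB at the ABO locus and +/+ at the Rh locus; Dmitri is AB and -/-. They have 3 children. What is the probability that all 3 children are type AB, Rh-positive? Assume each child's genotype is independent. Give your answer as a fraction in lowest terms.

1/8

ABO cross AB × AB → 1/4 A, 1/4 B, 1/2 AB.
Rh cross +/+ × -/- → 1 Rh+; so P(type AB, Rh-positive) = 1/2 × 1 = 1/2 per child.
All 3 independent: (1/2)^3 = 1/8.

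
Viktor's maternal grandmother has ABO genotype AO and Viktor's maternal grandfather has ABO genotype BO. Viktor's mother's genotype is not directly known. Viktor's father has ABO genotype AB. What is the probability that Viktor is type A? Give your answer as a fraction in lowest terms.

3/8

Viktor's mother's ABO genotype from AO × BO: 1/4 AB, 1/4 AO, 1/4 BO, 1/4 OO.
Crossing each possibility with the father AB and summing P(type A): 1/4·1/4 + 1/4·1/2 + 1/4·1/4 + 1/4·1/2 = 3/8.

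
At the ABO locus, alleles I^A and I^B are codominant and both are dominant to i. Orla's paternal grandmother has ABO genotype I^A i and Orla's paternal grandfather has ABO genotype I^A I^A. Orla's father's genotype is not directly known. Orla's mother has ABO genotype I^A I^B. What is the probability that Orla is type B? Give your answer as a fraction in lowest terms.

1/8

Orla's father's ABO genotype from I^A i × I^A I^A: 1/2 I^A I^A, 1/2 I^A i.
Crossing each possibility with the mother I^A I^B and summing P(type B): 1/2·0 + 1/2·1/4 = 1/8.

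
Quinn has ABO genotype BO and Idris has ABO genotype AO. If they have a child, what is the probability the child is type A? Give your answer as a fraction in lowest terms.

ABO cross BO × AO → offspring phenotypes: 1/4 O, 1/4 A, 1/4 B, 1/4 AB.
So P(type A) = 1/4.

1/4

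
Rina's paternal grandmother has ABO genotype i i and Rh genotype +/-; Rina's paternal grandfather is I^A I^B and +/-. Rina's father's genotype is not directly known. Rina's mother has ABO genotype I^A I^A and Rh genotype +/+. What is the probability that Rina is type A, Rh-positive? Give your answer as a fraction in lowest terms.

3/4

Rina's father's ABO genotype from i i × I^A I^B: 1/2 I^A i, 1/2 I^B i.
Crossing each possibility with the mother I^A I^A and summing P(type A): 1/2·1 + 1/2·1/2 = 3/4.
Similarly for Rh via the father's Rh distribution: P(Rh+) = 1.
Independent loci: 3/4 × 1 = 3/4.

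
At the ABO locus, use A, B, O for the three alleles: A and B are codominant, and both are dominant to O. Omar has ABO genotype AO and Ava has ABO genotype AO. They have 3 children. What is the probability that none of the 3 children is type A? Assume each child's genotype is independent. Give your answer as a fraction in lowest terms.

1/64

ABO cross AO × AO → 1/4 O, 3/4 A.
So P(type A) = 3/4 per child.
P(not type A) = 1/4 for one child; (1/4)^3 = 1/64.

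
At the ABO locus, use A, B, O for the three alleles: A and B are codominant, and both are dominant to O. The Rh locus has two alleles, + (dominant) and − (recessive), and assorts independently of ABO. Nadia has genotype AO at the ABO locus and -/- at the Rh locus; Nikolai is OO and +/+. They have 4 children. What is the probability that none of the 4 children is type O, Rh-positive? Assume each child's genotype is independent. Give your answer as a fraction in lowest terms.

1/16

ABO cross AO × OO → 1/2 O, 1/2 A.
Rh cross -/- × +/+ → 1 Rh+; so P(type O, Rh-positive) = 1/2 × 1 = 1/2 per child.
P(not type O, Rh-positive) = 1/2 for one child; (1/2)^4 = 1/16.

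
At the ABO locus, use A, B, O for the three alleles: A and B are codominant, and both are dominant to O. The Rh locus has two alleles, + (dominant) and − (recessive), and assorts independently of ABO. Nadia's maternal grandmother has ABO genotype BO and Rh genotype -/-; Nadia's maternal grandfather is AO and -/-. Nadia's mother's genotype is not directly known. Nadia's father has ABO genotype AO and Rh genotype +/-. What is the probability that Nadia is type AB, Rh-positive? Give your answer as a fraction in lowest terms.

Nadia's mother's ABO genotype from BO × AO: 1/4 AB, 1/4 AO, 1/4 BO, 1/4 OO.
Crossing each possibility with the father AO and summing P(type AB): 1/4·1/4 + 1/4·0 + 1/4·1/4 + 1/4·0 = 1/8.
Similarly for Rh via the mother's Rh distribution: P(Rh+) = 1/2.
Independent loci: 1/8 × 1/2 = 1/16.

1/16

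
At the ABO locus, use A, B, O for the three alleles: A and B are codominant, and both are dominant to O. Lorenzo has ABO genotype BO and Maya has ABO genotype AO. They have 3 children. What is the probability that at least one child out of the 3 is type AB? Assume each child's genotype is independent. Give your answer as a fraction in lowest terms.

37/64

ABO cross BO × AO → 1/4 O, 1/4 A, 1/4 B, 1/4 AB.
So P(type AB) = 1/4 per child.
P(none) = (3/4)^3 = 27/64; P(at least one) = 1 − 27/64 = 37/64.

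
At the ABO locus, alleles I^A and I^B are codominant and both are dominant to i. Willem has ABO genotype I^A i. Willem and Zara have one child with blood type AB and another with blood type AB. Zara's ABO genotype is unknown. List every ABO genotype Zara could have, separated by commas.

I^A I^B, I^B I^B, I^B i

For each candidate genotype of Zara, check whether crossing it with I^A i can produce every observed child phenotype.
  I^A I^A → possible child types {A} ✗
  I^A I^B → possible child types {A, B, AB} ✓
  I^A i → possible child types {O, A} ✗
  I^B I^B → possible child types {B, AB} ✓
  I^B i → possible child types {O, A, B, AB} ✓
  i i → possible child types {O, A} ✗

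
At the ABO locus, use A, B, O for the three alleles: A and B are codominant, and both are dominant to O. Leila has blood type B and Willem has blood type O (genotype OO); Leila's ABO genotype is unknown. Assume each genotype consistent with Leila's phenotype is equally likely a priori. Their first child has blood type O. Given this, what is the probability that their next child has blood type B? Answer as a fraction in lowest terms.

Possible genotypes: Leila ∈ {BB, BO}; Willem ∈ {OO}.
Weight each parental genotype pair by prior × P(type-O child):
  BO × OO: posterior weight 1; P(next child type B) = 1/2.
Weighted sum = 1/2.

1/2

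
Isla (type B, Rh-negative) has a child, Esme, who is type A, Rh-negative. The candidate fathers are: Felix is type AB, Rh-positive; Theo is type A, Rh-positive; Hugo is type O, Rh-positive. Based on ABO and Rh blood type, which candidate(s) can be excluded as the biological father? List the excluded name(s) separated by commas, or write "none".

A candidate is excluded only if no genotype consistent with his phenotype could produce a type A, Rh-negative child with a type B, Rh-negative mother.
Hugo (type O, Rh+): no genotype consistent with that phenotype can produce a type-A Rh- child with a type-B mother.

Hugo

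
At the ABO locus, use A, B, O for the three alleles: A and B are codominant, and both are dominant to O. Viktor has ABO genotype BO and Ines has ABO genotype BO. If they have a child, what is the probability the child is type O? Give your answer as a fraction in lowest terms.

ABO cross BO × BO → offspring phenotypes: 1/4 O, 3/4 B.
So P(type O) = 1/4.

1/4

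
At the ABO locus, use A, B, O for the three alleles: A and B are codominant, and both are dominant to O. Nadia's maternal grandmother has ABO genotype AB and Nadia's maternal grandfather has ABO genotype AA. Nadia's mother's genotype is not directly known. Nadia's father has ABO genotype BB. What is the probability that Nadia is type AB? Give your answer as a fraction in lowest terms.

Nadia's mother's ABO genotype from AB × AA: 1/2 AA, 1/2 AB.
Crossing each possibility with the father BB and summing P(type AB): 1/2·1 + 1/2·1/2 = 3/4.

3/4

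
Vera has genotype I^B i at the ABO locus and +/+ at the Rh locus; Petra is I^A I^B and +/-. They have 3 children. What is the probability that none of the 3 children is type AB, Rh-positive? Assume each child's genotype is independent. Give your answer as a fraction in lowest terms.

ABO cross I^B i × I^A I^B → 1/4 A, 1/2 B, 1/4 AB.
Rh cross +/+ × +/- → 1 Rh+; so P(type AB, Rh-positive) = 1/4 × 1 = 1/4 per child.
P(not type AB, Rh-positive) = 3/4 for one child; (3/4)^3 = 27/64.

27/64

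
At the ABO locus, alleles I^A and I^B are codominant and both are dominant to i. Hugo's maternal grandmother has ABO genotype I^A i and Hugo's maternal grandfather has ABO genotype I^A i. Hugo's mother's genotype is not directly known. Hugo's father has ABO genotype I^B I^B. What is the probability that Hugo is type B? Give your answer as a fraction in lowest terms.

1/2

Hugo's mother's ABO genotype from I^A i × I^A i: 1/4 I^A I^A, 1/2 I^A i, 1/4 i i.
Crossing each possibility with the father I^B I^B and summing P(type B): 1/4·0 + 1/2·1/2 + 1/4·1 = 1/2.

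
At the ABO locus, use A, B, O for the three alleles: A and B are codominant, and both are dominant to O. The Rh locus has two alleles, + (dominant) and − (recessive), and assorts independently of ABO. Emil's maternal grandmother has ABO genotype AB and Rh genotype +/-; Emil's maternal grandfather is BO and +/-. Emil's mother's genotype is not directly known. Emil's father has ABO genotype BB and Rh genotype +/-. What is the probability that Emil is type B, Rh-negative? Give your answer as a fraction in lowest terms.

Emil's mother's ABO genotype from AB × BO: 1/4 AB, 1/4 AO, 1/4 BB, 1/4 BO.
Crossing each possibility with the father BB and summing P(type B): 1/4·1/2 + 1/4·1/2 + 1/4·1 + 1/4·1 = 3/4.
Similarly for Rh via the mother's Rh distribution: P(Rh-) = 1/4.
Independent loci: 3/4 × 1/4 = 3/16.

3/16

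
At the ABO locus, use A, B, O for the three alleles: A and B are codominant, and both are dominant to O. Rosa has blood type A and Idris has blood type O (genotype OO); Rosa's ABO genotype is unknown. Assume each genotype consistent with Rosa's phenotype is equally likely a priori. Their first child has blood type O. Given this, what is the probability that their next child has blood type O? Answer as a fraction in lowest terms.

Possible genotypes: Rosa ∈ {AA, AO}; Idris ∈ {OO}.
Weight each parental genotype pair by prior × P(type-O child):
  AO × OO: posterior weight 1; P(next child type O) = 1/2.
Weighted sum = 1/2.

1/2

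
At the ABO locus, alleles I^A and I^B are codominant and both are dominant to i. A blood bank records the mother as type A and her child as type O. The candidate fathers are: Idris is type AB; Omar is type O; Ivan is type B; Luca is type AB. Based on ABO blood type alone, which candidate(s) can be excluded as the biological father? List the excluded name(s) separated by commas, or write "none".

A candidate is excluded only if no genotype consistent with his phenotype could produce a type O child with a type A mother.
Idris (type AB): no genotype consistent with that phenotype can produce a type-O child with a type-A mother.
Luca (type AB): no genotype consistent with that phenotype can produce a type-O child with a type-A mother.

Idris, Luca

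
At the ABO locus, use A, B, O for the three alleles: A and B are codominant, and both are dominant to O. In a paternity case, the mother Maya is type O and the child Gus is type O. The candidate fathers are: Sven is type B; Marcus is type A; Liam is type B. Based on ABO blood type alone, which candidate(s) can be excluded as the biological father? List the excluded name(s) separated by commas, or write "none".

none

A candidate is excluded only if no genotype consistent with his phenotype could produce a type O child with a type O mother.
Every candidate has at least one consistent genotype combination, so none can be excluded.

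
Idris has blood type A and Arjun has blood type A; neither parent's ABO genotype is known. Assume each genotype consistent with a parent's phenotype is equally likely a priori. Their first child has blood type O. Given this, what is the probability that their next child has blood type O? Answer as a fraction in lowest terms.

1/4

Possible genotypes: Idris ∈ {I^A I^A, I^A i}; Arjun ∈ {I^A I^A, I^A i}.
Weight each parental genotype pair by prior × P(type-O child):
  I^A i × I^A i: posterior weight 1; P(next child type O) = 1/4.
Weighted sum = 1/4.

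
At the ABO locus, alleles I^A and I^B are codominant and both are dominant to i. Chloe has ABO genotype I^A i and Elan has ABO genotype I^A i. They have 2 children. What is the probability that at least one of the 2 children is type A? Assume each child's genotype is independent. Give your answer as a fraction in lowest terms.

ABO cross I^A i × I^A i → 1/4 O, 3/4 A.
So P(type A) = 3/4 per child.
P(none) = (1/4)^2 = 1/16; P(at least one) = 1 − 1/16 = 15/16.

15/16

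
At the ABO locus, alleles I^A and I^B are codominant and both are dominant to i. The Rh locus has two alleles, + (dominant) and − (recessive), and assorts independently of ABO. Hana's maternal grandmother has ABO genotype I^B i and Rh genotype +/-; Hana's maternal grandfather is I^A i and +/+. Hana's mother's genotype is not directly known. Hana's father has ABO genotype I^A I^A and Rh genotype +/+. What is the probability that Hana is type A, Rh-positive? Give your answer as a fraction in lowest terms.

3/4

Hana's mother's ABO genotype from I^B i × I^A i: 1/4 I^A I^B, 1/4 I^A i, 1/4 I^B i, 1/4 i i.
Crossing each possibility with the father I^A I^A and summing P(type A): 1/4·1/2 + 1/4·1 + 1/4·1/2 + 1/4·1 = 3/4.
Similarly for Rh via the mother's Rh distribution: P(Rh+) = 1.
Independent loci: 3/4 × 1 = 3/4.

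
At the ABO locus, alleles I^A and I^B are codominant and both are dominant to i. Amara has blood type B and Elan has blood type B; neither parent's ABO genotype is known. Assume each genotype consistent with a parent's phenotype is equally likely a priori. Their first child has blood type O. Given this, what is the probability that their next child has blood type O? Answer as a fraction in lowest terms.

1/4

Possible genotypes: Amara ∈ {I^B I^B, I^B i}; Elan ∈ {I^B I^B, I^B i}.
Weight each parental genotype pair by prior × P(type-O child):
  I^B i × I^B i: posterior weight 1; P(next child type O) = 1/4.
Weighted sum = 1/4.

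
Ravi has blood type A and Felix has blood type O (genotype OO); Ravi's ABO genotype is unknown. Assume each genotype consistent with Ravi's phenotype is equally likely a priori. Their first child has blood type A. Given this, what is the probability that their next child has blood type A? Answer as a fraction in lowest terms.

5/6

Possible genotypes: Ravi ∈ {AA, AO}; Felix ∈ {OO}.
Weight each parental genotype pair by prior × P(type-A child):
  AA × OO: posterior weight 2/3; P(next child type A) = 1.
  AO × OO: posterior weight 1/3; P(next child type A) = 1/2.
Weighted sum = 5/6.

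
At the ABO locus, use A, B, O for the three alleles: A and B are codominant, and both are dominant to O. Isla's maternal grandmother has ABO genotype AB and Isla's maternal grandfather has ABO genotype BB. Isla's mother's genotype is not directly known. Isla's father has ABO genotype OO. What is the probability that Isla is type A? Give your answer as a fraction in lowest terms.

Isla's mother's ABO genotype from AB × BB: 1/2 AB, 1/2 BB.
Crossing each possibility with the father OO and summing P(type A): 1/2·1/2 + 1/2·0 = 1/4.

1/4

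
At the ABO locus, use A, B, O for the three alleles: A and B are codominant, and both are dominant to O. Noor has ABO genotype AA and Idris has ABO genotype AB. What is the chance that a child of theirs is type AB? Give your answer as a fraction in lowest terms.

ABO cross AA × AB → offspring phenotypes: 1/2 A, 1/2 AB.
So P(type AB) = 1/2.

1/2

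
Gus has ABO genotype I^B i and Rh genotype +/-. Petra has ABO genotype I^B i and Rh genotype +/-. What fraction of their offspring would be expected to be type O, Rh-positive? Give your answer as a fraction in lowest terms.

ABO cross I^B i × I^B i → offspring phenotypes: 1/4 O, 3/4 B.
Rh cross +/- × +/- → 3/4 Rh+, 1/4 Rh-.
Independent loci: P(type O, Rh-positive) = 1/4 × 3/4 = 3/16.

3/16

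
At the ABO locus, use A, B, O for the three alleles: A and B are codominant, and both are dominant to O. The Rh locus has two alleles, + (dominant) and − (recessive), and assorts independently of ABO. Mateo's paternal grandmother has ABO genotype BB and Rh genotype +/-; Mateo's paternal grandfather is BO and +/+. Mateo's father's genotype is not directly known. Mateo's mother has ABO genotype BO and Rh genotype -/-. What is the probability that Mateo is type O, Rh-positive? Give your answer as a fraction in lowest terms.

3/32

Mateo's father's ABO genotype from BB × BO: 1/2 BB, 1/2 BO.
Crossing each possibility with the mother BO and summing P(type O): 1/2·0 + 1/2·1/4 = 1/8.
Similarly for Rh via the father's Rh distribution: P(Rh+) = 3/4.
Independent loci: 1/8 × 3/4 = 3/32.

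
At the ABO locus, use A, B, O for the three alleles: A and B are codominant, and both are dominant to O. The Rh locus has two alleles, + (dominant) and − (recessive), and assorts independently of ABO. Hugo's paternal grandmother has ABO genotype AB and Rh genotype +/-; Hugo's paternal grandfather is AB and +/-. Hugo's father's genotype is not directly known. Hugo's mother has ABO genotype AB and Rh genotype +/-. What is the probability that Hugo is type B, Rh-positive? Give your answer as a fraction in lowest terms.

Hugo's father's ABO genotype from AB × AB: 1/4 AA, 1/2 AB, 1/4 BB.
Crossing each possibility with the mother AB and summing P(type B): 1/4·0 + 1/2·1/4 + 1/4·1/2 = 1/4.
Similarly for Rh via the father's Rh distribution: P(Rh+) = 3/4.
Independent loci: 1/4 × 3/4 = 3/16.

3/16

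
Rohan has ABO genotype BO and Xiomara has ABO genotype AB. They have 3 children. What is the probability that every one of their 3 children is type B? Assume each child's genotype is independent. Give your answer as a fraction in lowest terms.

ABO cross BO × AB → 1/4 A, 1/2 B, 1/4 AB.
So P(type B) = 1/2 per child.
All 3 independent: (1/2)^3 = 1/8.

1/8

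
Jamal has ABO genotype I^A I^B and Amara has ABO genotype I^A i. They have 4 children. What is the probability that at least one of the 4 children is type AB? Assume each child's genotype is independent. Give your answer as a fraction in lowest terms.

ABO cross I^A I^B × I^A i → 1/2 A, 1/4 B, 1/4 AB.
So P(type AB) = 1/4 per child.
P(none) = (3/4)^4 = 81/256; P(at least one) = 1 − 81/256 = 175/256.

175/256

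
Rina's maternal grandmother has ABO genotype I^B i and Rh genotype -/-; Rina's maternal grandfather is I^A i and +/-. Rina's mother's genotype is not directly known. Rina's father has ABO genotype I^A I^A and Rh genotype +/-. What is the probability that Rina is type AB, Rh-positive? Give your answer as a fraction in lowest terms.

Rina's mother's ABO genotype from I^B i × I^A i: 1/4 I^A I^B, 1/4 I^A i, 1/4 I^B i, 1/4 i i.
Crossing each possibility with the father I^A I^A and summing P(type AB): 1/4·1/2 + 1/4·0 + 1/4·1/2 + 1/4·0 = 1/4.
Similarly for Rh via the mother's Rh distribution: P(Rh+) = 5/8.
Independent loci: 1/4 × 5/8 = 5/32.

5/32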